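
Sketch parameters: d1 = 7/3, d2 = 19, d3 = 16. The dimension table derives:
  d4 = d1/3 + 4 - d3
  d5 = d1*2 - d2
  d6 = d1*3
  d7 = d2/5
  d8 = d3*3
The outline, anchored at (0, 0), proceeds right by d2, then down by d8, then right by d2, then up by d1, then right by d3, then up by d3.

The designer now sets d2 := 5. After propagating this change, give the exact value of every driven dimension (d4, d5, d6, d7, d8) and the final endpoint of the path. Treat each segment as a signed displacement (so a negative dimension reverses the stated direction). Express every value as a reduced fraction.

d4 = -101/9
d5 = -1/3
d6 = 7
d7 = 1
d8 = 48
endpoint = (26, -89/3)

Apply edit: d2 := 5
  d4 = d1/3 + 4 - d3 = -101/9
  d5 = d1*2 - d2 = -1/3
  d6 = d1*3 = 7
  d7 = d2/5 = 1
  d8 = d3*3 = 48
Walk from origin (0, 0):
  seg 1: right by d2 = 5 → (5, 0)
  seg 2: down by d8 = 48 → (5, -48)
  seg 3: right by d2 = 5 → (10, -48)
  seg 4: up by d1 = 7/3 → (10, -137/3)
  seg 5: right by d3 = 16 → (26, -137/3)
  seg 6: up by d3 = 16 → (26, -89/3)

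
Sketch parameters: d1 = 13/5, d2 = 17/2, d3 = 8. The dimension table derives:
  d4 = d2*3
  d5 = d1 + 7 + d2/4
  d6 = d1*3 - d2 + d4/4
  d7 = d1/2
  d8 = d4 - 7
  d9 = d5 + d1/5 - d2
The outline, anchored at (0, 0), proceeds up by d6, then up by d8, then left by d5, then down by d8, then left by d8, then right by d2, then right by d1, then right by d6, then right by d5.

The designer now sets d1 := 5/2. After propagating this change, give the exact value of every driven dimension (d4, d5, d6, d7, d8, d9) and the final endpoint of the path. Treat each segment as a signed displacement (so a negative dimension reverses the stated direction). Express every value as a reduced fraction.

Apply edit: d1 := 5/2
  d4 = d2*3 = 51/2
  d5 = d1 + 7 + d2/4 = 93/8
  d6 = d1*3 - d2 + d4/4 = 43/8
  d7 = d1/2 = 5/4
  d8 = d4 - 7 = 37/2
  d9 = d5 + d1/5 - d2 = 29/8
Walk from origin (0, 0):
  seg 1: up by d6 = 43/8 → (0, 43/8)
  seg 2: up by d8 = 37/2 → (0, 191/8)
  seg 3: left by d5 = 93/8 → (-93/8, 191/8)
  seg 4: down by d8 = 37/2 → (-93/8, 43/8)
  seg 5: left by d8 = 37/2 → (-241/8, 43/8)
  seg 6: right by d2 = 17/2 → (-173/8, 43/8)
  seg 7: right by d1 = 5/2 → (-153/8, 43/8)
  seg 8: right by d6 = 43/8 → (-55/4, 43/8)
  seg 9: right by d5 = 93/8 → (-17/8, 43/8)

d4 = 51/2
d5 = 93/8
d6 = 43/8
d7 = 5/4
d8 = 37/2
d9 = 29/8
endpoint = (-17/8, 43/8)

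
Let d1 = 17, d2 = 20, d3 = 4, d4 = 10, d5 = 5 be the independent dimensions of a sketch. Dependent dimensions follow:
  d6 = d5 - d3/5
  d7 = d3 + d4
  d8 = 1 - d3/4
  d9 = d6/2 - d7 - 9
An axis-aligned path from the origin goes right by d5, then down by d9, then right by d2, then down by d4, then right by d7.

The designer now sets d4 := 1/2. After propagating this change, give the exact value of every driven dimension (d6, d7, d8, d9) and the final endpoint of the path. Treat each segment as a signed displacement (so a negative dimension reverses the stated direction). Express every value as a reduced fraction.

Apply edit: d4 := 1/2
  d6 = d5 - d3/5 = 21/5
  d7 = d3 + d4 = 9/2
  d8 = 1 - d3/4 = 0
  d9 = d6/2 - d7 - 9 = -57/5
Walk from origin (0, 0):
  seg 1: right by d5 = 5 → (5, 0)
  seg 2: down by d9 = -57/5 → (5, 57/5)
  seg 3: right by d2 = 20 → (25, 57/5)
  seg 4: down by d4 = 1/2 → (25, 109/10)
  seg 5: right by d7 = 9/2 → (59/2, 109/10)

d6 = 21/5
d7 = 9/2
d8 = 0
d9 = -57/5
endpoint = (59/2, 109/10)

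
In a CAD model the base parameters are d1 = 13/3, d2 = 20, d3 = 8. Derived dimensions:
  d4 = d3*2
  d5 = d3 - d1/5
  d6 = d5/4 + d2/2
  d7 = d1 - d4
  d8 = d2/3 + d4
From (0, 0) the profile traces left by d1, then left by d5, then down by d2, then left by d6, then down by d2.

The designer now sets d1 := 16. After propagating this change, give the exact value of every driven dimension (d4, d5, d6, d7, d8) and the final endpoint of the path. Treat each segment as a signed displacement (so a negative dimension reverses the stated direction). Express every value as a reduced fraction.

d4 = 16
d5 = 24/5
d6 = 56/5
d7 = 0
d8 = 68/3
endpoint = (-32, -40)

Apply edit: d1 := 16
  d4 = d3*2 = 16
  d5 = d3 - d1/5 = 24/5
  d6 = d5/4 + d2/2 = 56/5
  d7 = d1 - d4 = 0
  d8 = d2/3 + d4 = 68/3
Walk from origin (0, 0):
  seg 1: left by d1 = 16 → (-16, 0)
  seg 2: left by d5 = 24/5 → (-104/5, 0)
  seg 3: down by d2 = 20 → (-104/5, -20)
  seg 4: left by d6 = 56/5 → (-32, -20)
  seg 5: down by d2 = 20 → (-32, -40)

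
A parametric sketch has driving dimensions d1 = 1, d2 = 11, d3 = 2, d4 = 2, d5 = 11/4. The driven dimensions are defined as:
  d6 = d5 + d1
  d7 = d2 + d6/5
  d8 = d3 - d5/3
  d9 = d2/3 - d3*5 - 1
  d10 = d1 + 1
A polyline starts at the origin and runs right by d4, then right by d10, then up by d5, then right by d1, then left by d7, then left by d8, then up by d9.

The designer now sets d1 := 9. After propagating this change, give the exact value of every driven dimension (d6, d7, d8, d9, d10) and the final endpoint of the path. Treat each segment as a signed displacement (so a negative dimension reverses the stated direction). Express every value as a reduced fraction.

d6 = 47/4
d7 = 267/20
d8 = 13/12
d9 = -22/3
d10 = 10
endpoint = (197/30, -55/12)

Apply edit: d1 := 9
  d6 = d5 + d1 = 47/4
  d7 = d2 + d6/5 = 267/20
  d8 = d3 - d5/3 = 13/12
  d9 = d2/3 - d3*5 - 1 = -22/3
  d10 = d1 + 1 = 10
Walk from origin (0, 0):
  seg 1: right by d4 = 2 → (2, 0)
  seg 2: right by d10 = 10 → (12, 0)
  seg 3: up by d5 = 11/4 → (12, 11/4)
  seg 4: right by d1 = 9 → (21, 11/4)
  seg 5: left by d7 = 267/20 → (153/20, 11/4)
  seg 6: left by d8 = 13/12 → (197/30, 11/4)
  seg 7: up by d9 = -22/3 → (197/30, -55/12)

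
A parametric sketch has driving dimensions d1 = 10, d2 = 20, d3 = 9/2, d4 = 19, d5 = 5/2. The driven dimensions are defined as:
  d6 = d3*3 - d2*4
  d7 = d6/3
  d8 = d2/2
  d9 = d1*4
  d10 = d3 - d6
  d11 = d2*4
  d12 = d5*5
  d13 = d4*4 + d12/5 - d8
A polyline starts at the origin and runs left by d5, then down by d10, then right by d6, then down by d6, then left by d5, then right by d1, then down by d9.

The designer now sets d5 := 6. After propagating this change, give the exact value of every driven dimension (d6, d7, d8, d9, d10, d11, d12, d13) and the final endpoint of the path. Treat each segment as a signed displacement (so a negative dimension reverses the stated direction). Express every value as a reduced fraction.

d6 = -133/2
d7 = -133/6
d8 = 10
d9 = 40
d10 = 71
d11 = 80
d12 = 30
d13 = 72
endpoint = (-137/2, -89/2)

Apply edit: d5 := 6
  d6 = d3*3 - d2*4 = -133/2
  d7 = d6/3 = -133/6
  d8 = d2/2 = 10
  d9 = d1*4 = 40
  d10 = d3 - d6 = 71
  d11 = d2*4 = 80
  d12 = d5*5 = 30
  d13 = d4*4 + d12/5 - d8 = 72
Walk from origin (0, 0):
  seg 1: left by d5 = 6 → (-6, 0)
  seg 2: down by d10 = 71 → (-6, -71)
  seg 3: right by d6 = -133/2 → (-145/2, -71)
  seg 4: down by d6 = -133/2 → (-145/2, -9/2)
  seg 5: left by d5 = 6 → (-157/2, -9/2)
  seg 6: right by d1 = 10 → (-137/2, -9/2)
  seg 7: down by d9 = 40 → (-137/2, -89/2)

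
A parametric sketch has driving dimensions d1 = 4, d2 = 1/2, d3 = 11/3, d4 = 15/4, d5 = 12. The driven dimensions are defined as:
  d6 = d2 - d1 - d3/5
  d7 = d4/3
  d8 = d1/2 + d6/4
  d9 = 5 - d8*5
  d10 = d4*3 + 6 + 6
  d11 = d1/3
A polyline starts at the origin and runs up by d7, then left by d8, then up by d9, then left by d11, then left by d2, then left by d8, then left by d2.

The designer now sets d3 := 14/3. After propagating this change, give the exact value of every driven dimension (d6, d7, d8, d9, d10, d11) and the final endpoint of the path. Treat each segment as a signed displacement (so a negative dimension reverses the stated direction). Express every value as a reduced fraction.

d6 = -133/30
d7 = 5/4
d8 = 107/120
d9 = 13/24
d10 = 93/4
d11 = 4/3
endpoint = (-247/60, 43/24)

Apply edit: d3 := 14/3
  d6 = d2 - d1 - d3/5 = -133/30
  d7 = d4/3 = 5/4
  d8 = d1/2 + d6/4 = 107/120
  d9 = 5 - d8*5 = 13/24
  d10 = d4*3 + 6 + 6 = 93/4
  d11 = d1/3 = 4/3
Walk from origin (0, 0):
  seg 1: up by d7 = 5/4 → (0, 5/4)
  seg 2: left by d8 = 107/120 → (-107/120, 5/4)
  seg 3: up by d9 = 13/24 → (-107/120, 43/24)
  seg 4: left by d11 = 4/3 → (-89/40, 43/24)
  seg 5: left by d2 = 1/2 → (-109/40, 43/24)
  seg 6: left by d8 = 107/120 → (-217/60, 43/24)
  seg 7: left by d2 = 1/2 → (-247/60, 43/24)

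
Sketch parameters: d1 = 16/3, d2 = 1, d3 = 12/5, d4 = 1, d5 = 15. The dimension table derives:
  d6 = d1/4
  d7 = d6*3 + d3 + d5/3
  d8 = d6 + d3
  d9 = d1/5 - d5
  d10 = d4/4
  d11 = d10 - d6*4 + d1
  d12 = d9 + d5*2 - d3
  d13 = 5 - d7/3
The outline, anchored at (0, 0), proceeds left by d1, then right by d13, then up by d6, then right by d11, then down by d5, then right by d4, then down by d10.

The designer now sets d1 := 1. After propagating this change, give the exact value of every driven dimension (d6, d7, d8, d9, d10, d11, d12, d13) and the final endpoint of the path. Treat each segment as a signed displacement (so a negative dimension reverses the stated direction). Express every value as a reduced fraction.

d6 = 1/4
d7 = 163/20
d8 = 53/20
d9 = -74/5
d10 = 1/4
d11 = 1/4
d12 = 64/5
d13 = 137/60
endpoint = (38/15, -15)

Apply edit: d1 := 1
  d6 = d1/4 = 1/4
  d7 = d6*3 + d3 + d5/3 = 163/20
  d8 = d6 + d3 = 53/20
  d9 = d1/5 - d5 = -74/5
  d10 = d4/4 = 1/4
  d11 = d10 - d6*4 + d1 = 1/4
  d12 = d9 + d5*2 - d3 = 64/5
  d13 = 5 - d7/3 = 137/60
Walk from origin (0, 0):
  seg 1: left by d1 = 1 → (-1, 0)
  seg 2: right by d13 = 137/60 → (77/60, 0)
  seg 3: up by d6 = 1/4 → (77/60, 1/4)
  seg 4: right by d11 = 1/4 → (23/15, 1/4)
  seg 5: down by d5 = 15 → (23/15, -59/4)
  seg 6: right by d4 = 1 → (38/15, -59/4)
  seg 7: down by d10 = 1/4 → (38/15, -15)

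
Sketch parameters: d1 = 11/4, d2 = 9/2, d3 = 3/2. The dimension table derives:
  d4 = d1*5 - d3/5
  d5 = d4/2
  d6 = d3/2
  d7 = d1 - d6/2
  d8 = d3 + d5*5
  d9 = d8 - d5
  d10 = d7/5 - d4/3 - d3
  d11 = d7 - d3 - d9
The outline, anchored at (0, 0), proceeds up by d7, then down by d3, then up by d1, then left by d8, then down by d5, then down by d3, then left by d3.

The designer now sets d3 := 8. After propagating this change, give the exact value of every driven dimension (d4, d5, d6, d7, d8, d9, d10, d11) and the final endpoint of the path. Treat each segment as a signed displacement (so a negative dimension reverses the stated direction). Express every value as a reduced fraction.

d4 = 243/20
d5 = 243/40
d6 = 4
d7 = 3/4
d8 = 307/8
d9 = 323/10
d10 = -119/10
d11 = -791/20
endpoint = (-371/8, -743/40)

Apply edit: d3 := 8
  d4 = d1*5 - d3/5 = 243/20
  d5 = d4/2 = 243/40
  d6 = d3/2 = 4
  d7 = d1 - d6/2 = 3/4
  d8 = d3 + d5*5 = 307/8
  d9 = d8 - d5 = 323/10
  d10 = d7/5 - d4/3 - d3 = -119/10
  d11 = d7 - d3 - d9 = -791/20
Walk from origin (0, 0):
  seg 1: up by d7 = 3/4 → (0, 3/4)
  seg 2: down by d3 = 8 → (0, -29/4)
  seg 3: up by d1 = 11/4 → (0, -9/2)
  seg 4: left by d8 = 307/8 → (-307/8, -9/2)
  seg 5: down by d5 = 243/40 → (-307/8, -423/40)
  seg 6: down by d3 = 8 → (-307/8, -743/40)
  seg 7: left by d3 = 8 → (-371/8, -743/40)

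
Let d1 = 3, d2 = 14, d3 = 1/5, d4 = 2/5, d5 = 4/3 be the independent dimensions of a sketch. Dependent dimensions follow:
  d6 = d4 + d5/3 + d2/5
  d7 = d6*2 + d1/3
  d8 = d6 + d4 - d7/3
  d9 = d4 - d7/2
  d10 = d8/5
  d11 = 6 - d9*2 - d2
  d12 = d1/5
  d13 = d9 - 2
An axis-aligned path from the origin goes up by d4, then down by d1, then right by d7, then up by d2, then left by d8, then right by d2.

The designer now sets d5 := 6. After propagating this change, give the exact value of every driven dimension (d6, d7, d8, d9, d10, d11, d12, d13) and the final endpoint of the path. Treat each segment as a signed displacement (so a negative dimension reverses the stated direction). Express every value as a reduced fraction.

d6 = 26/5
d7 = 57/5
d8 = 9/5
d9 = -53/10
d10 = 9/25
d11 = 13/5
d12 = 3/5
d13 = -73/10
endpoint = (118/5, 57/5)

Apply edit: d5 := 6
  d6 = d4 + d5/3 + d2/5 = 26/5
  d7 = d6*2 + d1/3 = 57/5
  d8 = d6 + d4 - d7/3 = 9/5
  d9 = d4 - d7/2 = -53/10
  d10 = d8/5 = 9/25
  d11 = 6 - d9*2 - d2 = 13/5
  d12 = d1/5 = 3/5
  d13 = d9 - 2 = -73/10
Walk from origin (0, 0):
  seg 1: up by d4 = 2/5 → (0, 2/5)
  seg 2: down by d1 = 3 → (0, -13/5)
  seg 3: right by d7 = 57/5 → (57/5, -13/5)
  seg 4: up by d2 = 14 → (57/5, 57/5)
  seg 5: left by d8 = 9/5 → (48/5, 57/5)
  seg 6: right by d2 = 14 → (118/5, 57/5)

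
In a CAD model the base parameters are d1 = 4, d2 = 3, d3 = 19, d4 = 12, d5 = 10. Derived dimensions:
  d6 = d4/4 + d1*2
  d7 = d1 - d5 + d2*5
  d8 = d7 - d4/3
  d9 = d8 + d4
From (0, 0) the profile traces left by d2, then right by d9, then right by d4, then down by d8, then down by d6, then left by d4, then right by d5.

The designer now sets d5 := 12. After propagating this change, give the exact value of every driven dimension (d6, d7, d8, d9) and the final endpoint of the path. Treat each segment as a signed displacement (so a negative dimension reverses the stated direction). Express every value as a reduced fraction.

d6 = 11
d7 = 7
d8 = 3
d9 = 15
endpoint = (24, -14)

Apply edit: d5 := 12
  d6 = d4/4 + d1*2 = 11
  d7 = d1 - d5 + d2*5 = 7
  d8 = d7 - d4/3 = 3
  d9 = d8 + d4 = 15
Walk from origin (0, 0):
  seg 1: left by d2 = 3 → (-3, 0)
  seg 2: right by d9 = 15 → (12, 0)
  seg 3: right by d4 = 12 → (24, 0)
  seg 4: down by d8 = 3 → (24, -3)
  seg 5: down by d6 = 11 → (24, -14)
  seg 6: left by d4 = 12 → (12, -14)
  seg 7: right by d5 = 12 → (24, -14)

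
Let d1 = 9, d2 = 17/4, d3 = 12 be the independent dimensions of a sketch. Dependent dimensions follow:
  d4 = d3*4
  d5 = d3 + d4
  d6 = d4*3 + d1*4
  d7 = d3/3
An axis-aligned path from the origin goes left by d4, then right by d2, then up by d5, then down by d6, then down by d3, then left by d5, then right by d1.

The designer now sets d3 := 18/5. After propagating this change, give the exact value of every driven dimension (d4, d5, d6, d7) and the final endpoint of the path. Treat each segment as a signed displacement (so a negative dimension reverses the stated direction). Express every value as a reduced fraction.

Apply edit: d3 := 18/5
  d4 = d3*4 = 72/5
  d5 = d3 + d4 = 18
  d6 = d4*3 + d1*4 = 396/5
  d7 = d3/3 = 6/5
Walk from origin (0, 0):
  seg 1: left by d4 = 72/5 → (-72/5, 0)
  seg 2: right by d2 = 17/4 → (-203/20, 0)
  seg 3: up by d5 = 18 → (-203/20, 18)
  seg 4: down by d6 = 396/5 → (-203/20, -306/5)
  seg 5: down by d3 = 18/5 → (-203/20, -324/5)
  seg 6: left by d5 = 18 → (-563/20, -324/5)
  seg 7: right by d1 = 9 → (-383/20, -324/5)

d4 = 72/5
d5 = 18
d6 = 396/5
d7 = 6/5
endpoint = (-383/20, -324/5)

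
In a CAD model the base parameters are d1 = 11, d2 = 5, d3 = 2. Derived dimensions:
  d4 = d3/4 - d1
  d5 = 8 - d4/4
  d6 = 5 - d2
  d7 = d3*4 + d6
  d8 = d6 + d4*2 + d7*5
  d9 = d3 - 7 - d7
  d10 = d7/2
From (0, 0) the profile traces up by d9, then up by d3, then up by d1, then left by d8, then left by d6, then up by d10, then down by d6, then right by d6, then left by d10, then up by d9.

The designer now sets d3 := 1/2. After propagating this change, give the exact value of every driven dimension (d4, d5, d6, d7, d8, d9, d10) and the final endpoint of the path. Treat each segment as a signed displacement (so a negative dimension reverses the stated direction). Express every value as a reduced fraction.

d4 = -87/8
d5 = 343/32
d6 = 0
d7 = 2
d8 = -47/4
d9 = -17/2
d10 = 1
endpoint = (43/4, -9/2)

Apply edit: d3 := 1/2
  d4 = d3/4 - d1 = -87/8
  d5 = 8 - d4/4 = 343/32
  d6 = 5 - d2 = 0
  d7 = d3*4 + d6 = 2
  d8 = d6 + d4*2 + d7*5 = -47/4
  d9 = d3 - 7 - d7 = -17/2
  d10 = d7/2 = 1
Walk from origin (0, 0):
  seg 1: up by d9 = -17/2 → (0, -17/2)
  seg 2: up by d3 = 1/2 → (0, -8)
  seg 3: up by d1 = 11 → (0, 3)
  seg 4: left by d8 = -47/4 → (47/4, 3)
  seg 5: left by d6 = 0 → (47/4, 3)
  seg 6: up by d10 = 1 → (47/4, 4)
  seg 7: down by d6 = 0 → (47/4, 4)
  seg 8: right by d6 = 0 → (47/4, 4)
  seg 9: left by d10 = 1 → (43/4, 4)
  seg 10: up by d9 = -17/2 → (43/4, -9/2)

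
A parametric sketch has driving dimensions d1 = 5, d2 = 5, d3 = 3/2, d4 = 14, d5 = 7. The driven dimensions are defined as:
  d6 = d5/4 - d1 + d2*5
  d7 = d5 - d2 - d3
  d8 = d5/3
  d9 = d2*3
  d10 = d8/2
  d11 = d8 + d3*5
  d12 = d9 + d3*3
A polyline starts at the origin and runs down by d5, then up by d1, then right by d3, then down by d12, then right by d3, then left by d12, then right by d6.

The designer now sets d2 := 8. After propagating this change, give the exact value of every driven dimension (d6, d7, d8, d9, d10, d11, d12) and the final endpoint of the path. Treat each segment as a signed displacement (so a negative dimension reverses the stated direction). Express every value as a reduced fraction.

Apply edit: d2 := 8
  d6 = d5/4 - d1 + d2*5 = 147/4
  d7 = d5 - d2 - d3 = -5/2
  d8 = d5/3 = 7/3
  d9 = d2*3 = 24
  d10 = d8/2 = 7/6
  d11 = d8 + d3*5 = 59/6
  d12 = d9 + d3*3 = 57/2
Walk from origin (0, 0):
  seg 1: down by d5 = 7 → (0, -7)
  seg 2: up by d1 = 5 → (0, -2)
  seg 3: right by d3 = 3/2 → (3/2, -2)
  seg 4: down by d12 = 57/2 → (3/2, -61/2)
  seg 5: right by d3 = 3/2 → (3, -61/2)
  seg 6: left by d12 = 57/2 → (-51/2, -61/2)
  seg 7: right by d6 = 147/4 → (45/4, -61/2)

d6 = 147/4
d7 = -5/2
d8 = 7/3
d9 = 24
d10 = 7/6
d11 = 59/6
d12 = 57/2
endpoint = (45/4, -61/2)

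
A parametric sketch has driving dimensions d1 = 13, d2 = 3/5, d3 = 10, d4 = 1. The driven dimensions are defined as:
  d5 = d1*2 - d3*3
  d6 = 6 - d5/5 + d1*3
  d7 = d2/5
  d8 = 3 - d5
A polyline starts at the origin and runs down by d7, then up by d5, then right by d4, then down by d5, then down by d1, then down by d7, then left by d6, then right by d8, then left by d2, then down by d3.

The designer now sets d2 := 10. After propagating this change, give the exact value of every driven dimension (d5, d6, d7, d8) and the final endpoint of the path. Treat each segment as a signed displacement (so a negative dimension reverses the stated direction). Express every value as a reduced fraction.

Apply edit: d2 := 10
  d5 = d1*2 - d3*3 = -4
  d6 = 6 - d5/5 + d1*3 = 229/5
  d7 = d2/5 = 2
  d8 = 3 - d5 = 7
Walk from origin (0, 0):
  seg 1: down by d7 = 2 → (0, -2)
  seg 2: up by d5 = -4 → (0, -6)
  seg 3: right by d4 = 1 → (1, -6)
  seg 4: down by d5 = -4 → (1, -2)
  seg 5: down by d1 = 13 → (1, -15)
  seg 6: down by d7 = 2 → (1, -17)
  seg 7: left by d6 = 229/5 → (-224/5, -17)
  seg 8: right by d8 = 7 → (-189/5, -17)
  seg 9: left by d2 = 10 → (-239/5, -17)
  seg 10: down by d3 = 10 → (-239/5, -27)

d5 = -4
d6 = 229/5
d7 = 2
d8 = 7
endpoint = (-239/5, -27)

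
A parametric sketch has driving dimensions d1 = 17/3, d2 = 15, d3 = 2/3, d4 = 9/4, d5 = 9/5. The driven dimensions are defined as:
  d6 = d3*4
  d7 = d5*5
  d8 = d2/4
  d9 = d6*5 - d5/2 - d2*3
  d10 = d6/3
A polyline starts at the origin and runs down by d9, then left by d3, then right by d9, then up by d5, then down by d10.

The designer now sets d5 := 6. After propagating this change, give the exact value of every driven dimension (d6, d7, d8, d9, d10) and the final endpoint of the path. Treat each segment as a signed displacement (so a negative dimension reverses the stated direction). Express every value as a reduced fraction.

Apply edit: d5 := 6
  d6 = d3*4 = 8/3
  d7 = d5*5 = 30
  d8 = d2/4 = 15/4
  d9 = d6*5 - d5/2 - d2*3 = -104/3
  d10 = d6/3 = 8/9
Walk from origin (0, 0):
  seg 1: down by d9 = -104/3 → (0, 104/3)
  seg 2: left by d3 = 2/3 → (-2/3, 104/3)
  seg 3: right by d9 = -104/3 → (-106/3, 104/3)
  seg 4: up by d5 = 6 → (-106/3, 122/3)
  seg 5: down by d10 = 8/9 → (-106/3, 358/9)

d6 = 8/3
d7 = 30
d8 = 15/4
d9 = -104/3
d10 = 8/9
endpoint = (-106/3, 358/9)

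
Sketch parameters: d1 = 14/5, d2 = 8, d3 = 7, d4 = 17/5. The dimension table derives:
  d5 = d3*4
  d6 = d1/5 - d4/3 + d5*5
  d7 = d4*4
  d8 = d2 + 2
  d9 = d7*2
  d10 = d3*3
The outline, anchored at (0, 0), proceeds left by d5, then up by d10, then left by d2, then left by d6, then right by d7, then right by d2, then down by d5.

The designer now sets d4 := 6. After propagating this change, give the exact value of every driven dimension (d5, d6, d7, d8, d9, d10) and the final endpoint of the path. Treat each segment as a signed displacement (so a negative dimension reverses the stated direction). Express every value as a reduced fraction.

Apply edit: d4 := 6
  d5 = d3*4 = 28
  d6 = d1/5 - d4/3 + d5*5 = 3464/25
  d7 = d4*4 = 24
  d8 = d2 + 2 = 10
  d9 = d7*2 = 48
  d10 = d3*3 = 21
Walk from origin (0, 0):
  seg 1: left by d5 = 28 → (-28, 0)
  seg 2: up by d10 = 21 → (-28, 21)
  seg 3: left by d2 = 8 → (-36, 21)
  seg 4: left by d6 = 3464/25 → (-4364/25, 21)
  seg 5: right by d7 = 24 → (-3764/25, 21)
  seg 6: right by d2 = 8 → (-3564/25, 21)
  seg 7: down by d5 = 28 → (-3564/25, -7)

d5 = 28
d6 = 3464/25
d7 = 24
d8 = 10
d9 = 48
d10 = 21
endpoint = (-3564/25, -7)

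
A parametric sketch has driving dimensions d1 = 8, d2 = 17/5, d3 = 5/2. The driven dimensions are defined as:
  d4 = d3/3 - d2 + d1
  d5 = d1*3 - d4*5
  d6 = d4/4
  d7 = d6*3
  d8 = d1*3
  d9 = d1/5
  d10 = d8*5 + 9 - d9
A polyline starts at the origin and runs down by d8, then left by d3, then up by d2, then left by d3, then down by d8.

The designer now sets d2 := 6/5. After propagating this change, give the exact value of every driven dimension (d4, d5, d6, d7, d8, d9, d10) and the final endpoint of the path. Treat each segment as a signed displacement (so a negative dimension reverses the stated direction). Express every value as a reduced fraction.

Apply edit: d2 := 6/5
  d4 = d3/3 - d2 + d1 = 229/30
  d5 = d1*3 - d4*5 = -85/6
  d6 = d4/4 = 229/120
  d7 = d6*3 = 229/40
  d8 = d1*3 = 24
  d9 = d1/5 = 8/5
  d10 = d8*5 + 9 - d9 = 637/5
Walk from origin (0, 0):
  seg 1: down by d8 = 24 → (0, -24)
  seg 2: left by d3 = 5/2 → (-5/2, -24)
  seg 3: up by d2 = 6/5 → (-5/2, -114/5)
  seg 4: left by d3 = 5/2 → (-5, -114/5)
  seg 5: down by d8 = 24 → (-5, -234/5)

d4 = 229/30
d5 = -85/6
d6 = 229/120
d7 = 229/40
d8 = 24
d9 = 8/5
d10 = 637/5
endpoint = (-5, -234/5)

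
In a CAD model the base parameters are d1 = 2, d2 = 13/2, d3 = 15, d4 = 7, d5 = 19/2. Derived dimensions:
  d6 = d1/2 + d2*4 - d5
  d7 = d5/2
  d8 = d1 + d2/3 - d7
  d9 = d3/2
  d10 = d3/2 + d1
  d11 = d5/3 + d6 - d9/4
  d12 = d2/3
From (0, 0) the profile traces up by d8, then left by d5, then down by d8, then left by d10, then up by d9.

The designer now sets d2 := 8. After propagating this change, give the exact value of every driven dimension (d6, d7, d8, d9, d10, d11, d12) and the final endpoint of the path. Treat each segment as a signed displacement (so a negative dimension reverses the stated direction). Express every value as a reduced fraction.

Apply edit: d2 := 8
  d6 = d1/2 + d2*4 - d5 = 47/2
  d7 = d5/2 = 19/4
  d8 = d1 + d2/3 - d7 = -1/12
  d9 = d3/2 = 15/2
  d10 = d3/2 + d1 = 19/2
  d11 = d5/3 + d6 - d9/4 = 595/24
  d12 = d2/3 = 8/3
Walk from origin (0, 0):
  seg 1: up by d8 = -1/12 → (0, -1/12)
  seg 2: left by d5 = 19/2 → (-19/2, -1/12)
  seg 3: down by d8 = -1/12 → (-19/2, 0)
  seg 4: left by d10 = 19/2 → (-19, 0)
  seg 5: up by d9 = 15/2 → (-19, 15/2)

d6 = 47/2
d7 = 19/4
d8 = -1/12
d9 = 15/2
d10 = 19/2
d11 = 595/24
d12 = 8/3
endpoint = (-19, 15/2)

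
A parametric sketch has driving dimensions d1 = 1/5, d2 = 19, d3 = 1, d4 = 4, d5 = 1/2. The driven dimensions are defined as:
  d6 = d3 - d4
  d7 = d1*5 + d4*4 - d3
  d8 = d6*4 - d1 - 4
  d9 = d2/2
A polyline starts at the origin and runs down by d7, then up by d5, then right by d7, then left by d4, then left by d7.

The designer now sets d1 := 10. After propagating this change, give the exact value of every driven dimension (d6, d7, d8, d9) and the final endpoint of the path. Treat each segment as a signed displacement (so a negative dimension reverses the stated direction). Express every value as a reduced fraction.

Apply edit: d1 := 10
  d6 = d3 - d4 = -3
  d7 = d1*5 + d4*4 - d3 = 65
  d8 = d6*4 - d1 - 4 = -26
  d9 = d2/2 = 19/2
Walk from origin (0, 0):
  seg 1: down by d7 = 65 → (0, -65)
  seg 2: up by d5 = 1/2 → (0, -129/2)
  seg 3: right by d7 = 65 → (65, -129/2)
  seg 4: left by d4 = 4 → (61, -129/2)
  seg 5: left by d7 = 65 → (-4, -129/2)

d6 = -3
d7 = 65
d8 = -26
d9 = 19/2
endpoint = (-4, -129/2)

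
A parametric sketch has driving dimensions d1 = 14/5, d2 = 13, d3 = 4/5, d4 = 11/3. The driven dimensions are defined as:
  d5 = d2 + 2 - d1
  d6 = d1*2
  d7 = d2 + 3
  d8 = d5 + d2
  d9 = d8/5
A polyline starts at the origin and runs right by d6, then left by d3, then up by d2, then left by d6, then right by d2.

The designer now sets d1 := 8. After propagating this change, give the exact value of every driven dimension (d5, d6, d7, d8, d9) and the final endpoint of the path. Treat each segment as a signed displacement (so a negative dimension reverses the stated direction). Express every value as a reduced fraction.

Apply edit: d1 := 8
  d5 = d2 + 2 - d1 = 7
  d6 = d1*2 = 16
  d7 = d2 + 3 = 16
  d8 = d5 + d2 = 20
  d9 = d8/5 = 4
Walk from origin (0, 0):
  seg 1: right by d6 = 16 → (16, 0)
  seg 2: left by d3 = 4/5 → (76/5, 0)
  seg 3: up by d2 = 13 → (76/5, 13)
  seg 4: left by d6 = 16 → (-4/5, 13)
  seg 5: right by d2 = 13 → (61/5, 13)

d5 = 7
d6 = 16
d7 = 16
d8 = 20
d9 = 4
endpoint = (61/5, 13)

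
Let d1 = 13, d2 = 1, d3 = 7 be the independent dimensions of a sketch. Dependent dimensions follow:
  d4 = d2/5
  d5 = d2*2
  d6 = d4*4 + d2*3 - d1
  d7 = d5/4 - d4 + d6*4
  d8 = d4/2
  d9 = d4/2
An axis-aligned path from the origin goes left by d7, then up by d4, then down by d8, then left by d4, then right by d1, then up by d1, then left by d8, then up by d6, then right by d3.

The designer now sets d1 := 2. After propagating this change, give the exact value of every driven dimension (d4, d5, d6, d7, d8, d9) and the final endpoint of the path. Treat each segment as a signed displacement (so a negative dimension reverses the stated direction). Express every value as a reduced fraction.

d4 = 1/5
d5 = 2
d6 = 9/5
d7 = 15/2
d8 = 1/10
d9 = 1/10
endpoint = (6/5, 39/10)

Apply edit: d1 := 2
  d4 = d2/5 = 1/5
  d5 = d2*2 = 2
  d6 = d4*4 + d2*3 - d1 = 9/5
  d7 = d5/4 - d4 + d6*4 = 15/2
  d8 = d4/2 = 1/10
  d9 = d4/2 = 1/10
Walk from origin (0, 0):
  seg 1: left by d7 = 15/2 → (-15/2, 0)
  seg 2: up by d4 = 1/5 → (-15/2, 1/5)
  seg 3: down by d8 = 1/10 → (-15/2, 1/10)
  seg 4: left by d4 = 1/5 → (-77/10, 1/10)
  seg 5: right by d1 = 2 → (-57/10, 1/10)
  seg 6: up by d1 = 2 → (-57/10, 21/10)
  seg 7: left by d8 = 1/10 → (-29/5, 21/10)
  seg 8: up by d6 = 9/5 → (-29/5, 39/10)
  seg 9: right by d3 = 7 → (6/5, 39/10)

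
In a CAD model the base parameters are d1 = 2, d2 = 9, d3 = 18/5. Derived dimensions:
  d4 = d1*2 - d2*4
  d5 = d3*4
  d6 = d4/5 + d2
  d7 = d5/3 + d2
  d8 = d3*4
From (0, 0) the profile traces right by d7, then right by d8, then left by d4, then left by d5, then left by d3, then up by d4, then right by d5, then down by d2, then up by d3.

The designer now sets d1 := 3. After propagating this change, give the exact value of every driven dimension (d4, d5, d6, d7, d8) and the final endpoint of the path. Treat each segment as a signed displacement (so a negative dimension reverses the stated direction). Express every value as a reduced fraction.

Apply edit: d1 := 3
  d4 = d1*2 - d2*4 = -30
  d5 = d3*4 = 72/5
  d6 = d4/5 + d2 = 3
  d7 = d5/3 + d2 = 69/5
  d8 = d3*4 = 72/5
Walk from origin (0, 0):
  seg 1: right by d7 = 69/5 → (69/5, 0)
  seg 2: right by d8 = 72/5 → (141/5, 0)
  seg 3: left by d4 = -30 → (291/5, 0)
  seg 4: left by d5 = 72/5 → (219/5, 0)
  seg 5: left by d3 = 18/5 → (201/5, 0)
  seg 6: up by d4 = -30 → (201/5, -30)
  seg 7: right by d5 = 72/5 → (273/5, -30)
  seg 8: down by d2 = 9 → (273/5, -39)
  seg 9: up by d3 = 18/5 → (273/5, -177/5)

d4 = -30
d5 = 72/5
d6 = 3
d7 = 69/5
d8 = 72/5
endpoint = (273/5, -177/5)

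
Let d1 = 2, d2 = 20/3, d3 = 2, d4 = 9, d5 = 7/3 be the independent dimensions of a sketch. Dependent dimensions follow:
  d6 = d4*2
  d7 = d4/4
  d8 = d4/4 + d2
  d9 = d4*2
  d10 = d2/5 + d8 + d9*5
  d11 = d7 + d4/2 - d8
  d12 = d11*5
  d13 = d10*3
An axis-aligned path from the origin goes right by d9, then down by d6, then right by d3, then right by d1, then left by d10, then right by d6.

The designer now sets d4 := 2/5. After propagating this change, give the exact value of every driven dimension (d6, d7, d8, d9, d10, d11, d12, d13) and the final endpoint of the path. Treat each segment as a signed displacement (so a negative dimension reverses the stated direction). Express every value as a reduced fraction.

Apply edit: d4 := 2/5
  d6 = d4*2 = 4/5
  d7 = d4/4 = 1/10
  d8 = d4/4 + d2 = 203/30
  d9 = d4*2 = 4/5
  d10 = d2/5 + d8 + d9*5 = 121/10
  d11 = d7 + d4/2 - d8 = -97/15
  d12 = d11*5 = -97/3
  d13 = d10*3 = 363/10
Walk from origin (0, 0):
  seg 1: right by d9 = 4/5 → (4/5, 0)
  seg 2: down by d6 = 4/5 → (4/5, -4/5)
  seg 3: right by d3 = 2 → (14/5, -4/5)
  seg 4: right by d1 = 2 → (24/5, -4/5)
  seg 5: left by d10 = 121/10 → (-73/10, -4/5)
  seg 6: right by d6 = 4/5 → (-13/2, -4/5)

d6 = 4/5
d7 = 1/10
d8 = 203/30
d9 = 4/5
d10 = 121/10
d11 = -97/15
d12 = -97/3
d13 = 363/10
endpoint = (-13/2, -4/5)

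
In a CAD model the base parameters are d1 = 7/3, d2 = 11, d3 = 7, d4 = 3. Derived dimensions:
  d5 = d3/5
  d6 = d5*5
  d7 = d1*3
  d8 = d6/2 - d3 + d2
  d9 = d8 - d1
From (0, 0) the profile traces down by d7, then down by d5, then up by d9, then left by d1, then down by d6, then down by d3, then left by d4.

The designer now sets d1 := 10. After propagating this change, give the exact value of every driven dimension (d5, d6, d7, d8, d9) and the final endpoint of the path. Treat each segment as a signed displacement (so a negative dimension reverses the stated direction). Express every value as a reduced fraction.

Apply edit: d1 := 10
  d5 = d3/5 = 7/5
  d6 = d5*5 = 7
  d7 = d1*3 = 30
  d8 = d6/2 - d3 + d2 = 15/2
  d9 = d8 - d1 = -5/2
Walk from origin (0, 0):
  seg 1: down by d7 = 30 → (0, -30)
  seg 2: down by d5 = 7/5 → (0, -157/5)
  seg 3: up by d9 = -5/2 → (0, -339/10)
  seg 4: left by d1 = 10 → (-10, -339/10)
  seg 5: down by d6 = 7 → (-10, -409/10)
  seg 6: down by d3 = 7 → (-10, -479/10)
  seg 7: left by d4 = 3 → (-13, -479/10)

d5 = 7/5
d6 = 7
d7 = 30
d8 = 15/2
d9 = -5/2
endpoint = (-13, -479/10)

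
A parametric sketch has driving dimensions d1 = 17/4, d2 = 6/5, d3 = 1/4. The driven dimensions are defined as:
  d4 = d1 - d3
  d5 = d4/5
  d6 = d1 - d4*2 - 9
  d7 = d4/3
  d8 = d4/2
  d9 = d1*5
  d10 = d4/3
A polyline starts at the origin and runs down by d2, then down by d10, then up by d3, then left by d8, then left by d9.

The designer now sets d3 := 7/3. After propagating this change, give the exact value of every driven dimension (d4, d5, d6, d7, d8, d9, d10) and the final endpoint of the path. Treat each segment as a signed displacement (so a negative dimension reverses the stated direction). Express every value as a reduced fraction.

Apply edit: d3 := 7/3
  d4 = d1 - d3 = 23/12
  d5 = d4/5 = 23/60
  d6 = d1 - d4*2 - 9 = -103/12
  d7 = d4/3 = 23/36
  d8 = d4/2 = 23/24
  d9 = d1*5 = 85/4
  d10 = d4/3 = 23/36
Walk from origin (0, 0):
  seg 1: down by d2 = 6/5 → (0, -6/5)
  seg 2: down by d10 = 23/36 → (0, -331/180)
  seg 3: up by d3 = 7/3 → (0, 89/180)
  seg 4: left by d8 = 23/24 → (-23/24, 89/180)
  seg 5: left by d9 = 85/4 → (-533/24, 89/180)

d4 = 23/12
d5 = 23/60
d6 = -103/12
d7 = 23/36
d8 = 23/24
d9 = 85/4
d10 = 23/36
endpoint = (-533/24, 89/180)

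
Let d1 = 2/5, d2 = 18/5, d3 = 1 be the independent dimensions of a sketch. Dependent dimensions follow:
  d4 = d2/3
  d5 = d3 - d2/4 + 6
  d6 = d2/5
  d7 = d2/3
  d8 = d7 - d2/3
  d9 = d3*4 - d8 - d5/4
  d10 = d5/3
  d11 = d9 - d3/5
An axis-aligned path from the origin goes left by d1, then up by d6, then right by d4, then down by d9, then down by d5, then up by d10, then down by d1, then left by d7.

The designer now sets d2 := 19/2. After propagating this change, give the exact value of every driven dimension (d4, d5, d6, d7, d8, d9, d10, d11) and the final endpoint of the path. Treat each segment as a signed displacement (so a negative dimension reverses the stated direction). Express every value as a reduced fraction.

d4 = 19/6
d5 = 37/8
d6 = 19/10
d7 = 19/6
d8 = 0
d9 = 91/32
d10 = 37/24
d11 = 423/160
endpoint = (-2/5, -425/96)

Apply edit: d2 := 19/2
  d4 = d2/3 = 19/6
  d5 = d3 - d2/4 + 6 = 37/8
  d6 = d2/5 = 19/10
  d7 = d2/3 = 19/6
  d8 = d7 - d2/3 = 0
  d9 = d3*4 - d8 - d5/4 = 91/32
  d10 = d5/3 = 37/24
  d11 = d9 - d3/5 = 423/160
Walk from origin (0, 0):
  seg 1: left by d1 = 2/5 → (-2/5, 0)
  seg 2: up by d6 = 19/10 → (-2/5, 19/10)
  seg 3: right by d4 = 19/6 → (83/30, 19/10)
  seg 4: down by d9 = 91/32 → (83/30, -151/160)
  seg 5: down by d5 = 37/8 → (83/30, -891/160)
  seg 6: up by d10 = 37/24 → (83/30, -1933/480)
  seg 7: down by d1 = 2/5 → (83/30, -425/96)
  seg 8: left by d7 = 19/6 → (-2/5, -425/96)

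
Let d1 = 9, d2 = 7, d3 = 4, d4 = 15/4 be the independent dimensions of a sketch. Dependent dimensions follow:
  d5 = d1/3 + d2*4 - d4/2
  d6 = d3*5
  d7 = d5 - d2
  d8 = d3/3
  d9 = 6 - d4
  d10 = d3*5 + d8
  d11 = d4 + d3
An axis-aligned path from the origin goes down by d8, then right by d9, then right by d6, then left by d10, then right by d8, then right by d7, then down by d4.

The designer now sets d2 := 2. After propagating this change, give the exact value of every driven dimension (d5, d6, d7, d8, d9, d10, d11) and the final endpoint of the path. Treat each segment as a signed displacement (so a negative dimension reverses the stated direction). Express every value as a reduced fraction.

d5 = 73/8
d6 = 20
d7 = 57/8
d8 = 4/3
d9 = 9/4
d10 = 64/3
d11 = 31/4
endpoint = (75/8, -61/12)

Apply edit: d2 := 2
  d5 = d1/3 + d2*4 - d4/2 = 73/8
  d6 = d3*5 = 20
  d7 = d5 - d2 = 57/8
  d8 = d3/3 = 4/3
  d9 = 6 - d4 = 9/4
  d10 = d3*5 + d8 = 64/3
  d11 = d4 + d3 = 31/4
Walk from origin (0, 0):
  seg 1: down by d8 = 4/3 → (0, -4/3)
  seg 2: right by d9 = 9/4 → (9/4, -4/3)
  seg 3: right by d6 = 20 → (89/4, -4/3)
  seg 4: left by d10 = 64/3 → (11/12, -4/3)
  seg 5: right by d8 = 4/3 → (9/4, -4/3)
  seg 6: right by d7 = 57/8 → (75/8, -4/3)
  seg 7: down by d4 = 15/4 → (75/8, -61/12)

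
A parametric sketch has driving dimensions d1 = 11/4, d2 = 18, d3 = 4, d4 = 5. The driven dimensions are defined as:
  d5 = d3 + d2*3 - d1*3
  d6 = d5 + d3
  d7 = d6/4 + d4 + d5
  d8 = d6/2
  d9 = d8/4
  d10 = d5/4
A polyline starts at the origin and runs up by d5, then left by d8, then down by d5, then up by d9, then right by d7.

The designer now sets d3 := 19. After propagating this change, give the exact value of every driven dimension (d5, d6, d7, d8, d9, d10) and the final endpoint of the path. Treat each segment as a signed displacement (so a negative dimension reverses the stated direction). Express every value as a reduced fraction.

Apply edit: d3 := 19
  d5 = d3 + d2*3 - d1*3 = 259/4
  d6 = d5 + d3 = 335/4
  d7 = d6/4 + d4 + d5 = 1451/16
  d8 = d6/2 = 335/8
  d9 = d8/4 = 335/32
  d10 = d5/4 = 259/16
Walk from origin (0, 0):
  seg 1: up by d5 = 259/4 → (0, 259/4)
  seg 2: left by d8 = 335/8 → (-335/8, 259/4)
  seg 3: down by d5 = 259/4 → (-335/8, 0)
  seg 4: up by d9 = 335/32 → (-335/8, 335/32)
  seg 5: right by d7 = 1451/16 → (781/16, 335/32)

d5 = 259/4
d6 = 335/4
d7 = 1451/16
d8 = 335/8
d9 = 335/32
d10 = 259/16
endpoint = (781/16, 335/32)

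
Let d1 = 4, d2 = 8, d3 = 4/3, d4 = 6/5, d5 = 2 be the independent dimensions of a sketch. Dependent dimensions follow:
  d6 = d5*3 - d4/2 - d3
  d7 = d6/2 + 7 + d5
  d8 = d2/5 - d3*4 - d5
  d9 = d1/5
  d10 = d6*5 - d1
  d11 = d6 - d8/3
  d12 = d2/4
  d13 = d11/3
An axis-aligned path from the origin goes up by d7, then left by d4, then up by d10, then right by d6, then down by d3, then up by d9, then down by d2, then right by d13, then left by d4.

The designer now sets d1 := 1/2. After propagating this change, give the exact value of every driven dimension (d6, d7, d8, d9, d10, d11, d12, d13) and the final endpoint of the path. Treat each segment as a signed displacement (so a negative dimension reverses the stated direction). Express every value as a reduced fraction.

d6 = 61/15
d7 = 331/30
d8 = -86/15
d9 = 1/10
d10 = 119/6
d11 = 269/45
d12 = 2
d13 = 269/135
endpoint = (494/135, 649/30)

Apply edit: d1 := 1/2
  d6 = d5*3 - d4/2 - d3 = 61/15
  d7 = d6/2 + 7 + d5 = 331/30
  d8 = d2/5 - d3*4 - d5 = -86/15
  d9 = d1/5 = 1/10
  d10 = d6*5 - d1 = 119/6
  d11 = d6 - d8/3 = 269/45
  d12 = d2/4 = 2
  d13 = d11/3 = 269/135
Walk from origin (0, 0):
  seg 1: up by d7 = 331/30 → (0, 331/30)
  seg 2: left by d4 = 6/5 → (-6/5, 331/30)
  seg 3: up by d10 = 119/6 → (-6/5, 463/15)
  seg 4: right by d6 = 61/15 → (43/15, 463/15)
  seg 5: down by d3 = 4/3 → (43/15, 443/15)
  seg 6: up by d9 = 1/10 → (43/15, 889/30)
  seg 7: down by d2 = 8 → (43/15, 649/30)
  seg 8: right by d13 = 269/135 → (656/135, 649/30)
  seg 9: left by d4 = 6/5 → (494/135, 649/30)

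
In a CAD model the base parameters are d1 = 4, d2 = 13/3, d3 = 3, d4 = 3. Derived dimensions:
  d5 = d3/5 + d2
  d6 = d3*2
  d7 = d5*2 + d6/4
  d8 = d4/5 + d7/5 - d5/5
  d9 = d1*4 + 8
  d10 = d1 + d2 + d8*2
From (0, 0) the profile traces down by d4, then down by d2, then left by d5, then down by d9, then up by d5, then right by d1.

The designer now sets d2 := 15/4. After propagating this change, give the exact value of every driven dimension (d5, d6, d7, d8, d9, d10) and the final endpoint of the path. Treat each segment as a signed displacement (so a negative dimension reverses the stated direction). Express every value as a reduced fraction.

d5 = 87/20
d6 = 6
d7 = 51/5
d8 = 177/100
d9 = 24
d10 = 1129/100
endpoint = (-7/20, -132/5)

Apply edit: d2 := 15/4
  d5 = d3/5 + d2 = 87/20
  d6 = d3*2 = 6
  d7 = d5*2 + d6/4 = 51/5
  d8 = d4/5 + d7/5 - d5/5 = 177/100
  d9 = d1*4 + 8 = 24
  d10 = d1 + d2 + d8*2 = 1129/100
Walk from origin (0, 0):
  seg 1: down by d4 = 3 → (0, -3)
  seg 2: down by d2 = 15/4 → (0, -27/4)
  seg 3: left by d5 = 87/20 → (-87/20, -27/4)
  seg 4: down by d9 = 24 → (-87/20, -123/4)
  seg 5: up by d5 = 87/20 → (-87/20, -132/5)
  seg 6: right by d1 = 4 → (-7/20, -132/5)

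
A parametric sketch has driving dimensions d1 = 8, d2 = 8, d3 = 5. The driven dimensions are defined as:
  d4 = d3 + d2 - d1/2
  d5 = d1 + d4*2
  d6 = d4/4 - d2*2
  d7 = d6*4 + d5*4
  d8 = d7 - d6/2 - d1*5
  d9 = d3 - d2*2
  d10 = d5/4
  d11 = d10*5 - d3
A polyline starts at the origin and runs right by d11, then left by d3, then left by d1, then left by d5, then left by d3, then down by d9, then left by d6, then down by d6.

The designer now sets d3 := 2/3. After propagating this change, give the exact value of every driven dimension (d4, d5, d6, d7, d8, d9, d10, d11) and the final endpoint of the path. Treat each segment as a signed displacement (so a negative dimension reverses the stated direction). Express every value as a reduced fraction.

Apply edit: d3 := 2/3
  d4 = d3 + d2 - d1/2 = 14/3
  d5 = d1 + d4*2 = 52/3
  d6 = d4/4 - d2*2 = -89/6
  d7 = d6*4 + d5*4 = 10
  d8 = d7 - d6/2 - d1*5 = -271/12
  d9 = d3 - d2*2 = -46/3
  d10 = d5/4 = 13/3
  d11 = d10*5 - d3 = 21
Walk from origin (0, 0):
  seg 1: right by d11 = 21 → (21, 0)
  seg 2: left by d3 = 2/3 → (61/3, 0)
  seg 3: left by d1 = 8 → (37/3, 0)
  seg 4: left by d5 = 52/3 → (-5, 0)
  seg 5: left by d3 = 2/3 → (-17/3, 0)
  seg 6: down by d9 = -46/3 → (-17/3, 46/3)
  seg 7: left by d6 = -89/6 → (55/6, 46/3)
  seg 8: down by d6 = -89/6 → (55/6, 181/6)

d4 = 14/3
d5 = 52/3
d6 = -89/6
d7 = 10
d8 = -271/12
d9 = -46/3
d10 = 13/3
d11 = 21
endpoint = (55/6, 181/6)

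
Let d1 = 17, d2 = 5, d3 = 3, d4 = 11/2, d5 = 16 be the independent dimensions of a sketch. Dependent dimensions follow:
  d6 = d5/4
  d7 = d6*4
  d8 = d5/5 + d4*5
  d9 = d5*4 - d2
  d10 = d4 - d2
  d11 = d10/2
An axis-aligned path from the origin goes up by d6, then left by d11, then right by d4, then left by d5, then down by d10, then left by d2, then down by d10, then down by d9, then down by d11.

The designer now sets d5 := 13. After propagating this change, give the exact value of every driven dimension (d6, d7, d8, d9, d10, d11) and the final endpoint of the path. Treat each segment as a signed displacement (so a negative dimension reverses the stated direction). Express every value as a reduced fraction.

Apply edit: d5 := 13
  d6 = d5/4 = 13/4
  d7 = d6*4 = 13
  d8 = d5/5 + d4*5 = 301/10
  d9 = d5*4 - d2 = 47
  d10 = d4 - d2 = 1/2
  d11 = d10/2 = 1/4
Walk from origin (0, 0):
  seg 1: up by d6 = 13/4 → (0, 13/4)
  seg 2: left by d11 = 1/4 → (-1/4, 13/4)
  seg 3: right by d4 = 11/2 → (21/4, 13/4)
  seg 4: left by d5 = 13 → (-31/4, 13/4)
  seg 5: down by d10 = 1/2 → (-31/4, 11/4)
  seg 6: left by d2 = 5 → (-51/4, 11/4)
  seg 7: down by d10 = 1/2 → (-51/4, 9/4)
  seg 8: down by d9 = 47 → (-51/4, -179/4)
  seg 9: down by d11 = 1/4 → (-51/4, -45)

d6 = 13/4
d7 = 13
d8 = 301/10
d9 = 47
d10 = 1/2
d11 = 1/4
endpoint = (-51/4, -45)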